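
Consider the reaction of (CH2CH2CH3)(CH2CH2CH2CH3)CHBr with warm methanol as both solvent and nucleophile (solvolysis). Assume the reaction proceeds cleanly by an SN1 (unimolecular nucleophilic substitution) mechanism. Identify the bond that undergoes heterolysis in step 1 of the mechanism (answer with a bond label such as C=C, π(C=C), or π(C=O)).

C–Br

Step 1: Unassisted departure of Br⁻ (taking the C–Br bonding pair) generates a secondary carbocation.
The bond broken in this step is the C–Br bond.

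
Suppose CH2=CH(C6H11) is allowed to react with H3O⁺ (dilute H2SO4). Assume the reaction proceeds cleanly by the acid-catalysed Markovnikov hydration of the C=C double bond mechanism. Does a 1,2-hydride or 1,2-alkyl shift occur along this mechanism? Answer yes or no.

The first-formed carbocation is secondary.
The adjacent cyclohexyl carbon already bears 2 other carbon substituents and has a hydrogen to migrate; after a 1,2-hydride shift from that carbon the positive charge sits on a tertiary centre.
Tertiary is more stable than secondary, so the shift occurs.

yes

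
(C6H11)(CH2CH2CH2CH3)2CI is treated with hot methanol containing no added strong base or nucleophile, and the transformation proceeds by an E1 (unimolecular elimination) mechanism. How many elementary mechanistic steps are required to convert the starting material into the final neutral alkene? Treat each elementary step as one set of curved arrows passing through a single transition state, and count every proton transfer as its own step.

2

Step 1: Ionisation: the C–I σ-bond cleaves heterolytically; both bonding electrons depart with I⁻, leaving a tertiary carbocation at the α-carbon.
(No 1,2-shift: no single shift to an adjacent carbon would give a more stable cation.)
Step 2: A weak base (a methanol molecule from the solvent) removes a proton from a carbon adjacent to the cationic centre; the electrons of that C–H bond become the new π(C=C) bond, giving the alkene.
Total: 2 elementary steps.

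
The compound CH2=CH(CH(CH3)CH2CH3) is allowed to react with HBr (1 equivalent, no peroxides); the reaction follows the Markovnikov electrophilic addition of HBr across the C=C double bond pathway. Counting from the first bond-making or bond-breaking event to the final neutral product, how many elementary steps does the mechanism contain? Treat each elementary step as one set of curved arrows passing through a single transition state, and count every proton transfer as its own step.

3

Step 1: Electrophilic addition begins with the π(C=C) electrons forming a bond to the proton of HBr. Following Markovnikov's rule, the resulting cation is secondary. The H–Br bond breaks heterolytically, releasing Br⁻.
Step 2: A hydride (H with its bonding pair) migrates from the adjacent sec-butyl carbon to the cationic centre — a 1,2-hydride shift — upgrading the secondary cation to a tertiary one.
Step 3: Br⁻ captures the cation: a lone pair on Br⁻ fills the empty p orbital, producing the alkyl halide product.
Total: 3 elementary steps.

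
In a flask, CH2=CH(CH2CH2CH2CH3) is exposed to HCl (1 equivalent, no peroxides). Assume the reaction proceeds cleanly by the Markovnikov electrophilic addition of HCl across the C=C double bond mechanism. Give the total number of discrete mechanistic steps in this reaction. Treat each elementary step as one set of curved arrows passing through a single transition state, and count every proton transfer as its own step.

Step 1: The π electrons of the C=C bond attack a proton of HCl; Markovnikov addition places the new C–H on the less-substituted alkene carbon, so the positive charge ends up on the more-substituted carbon — a secondary carbocation. The H–Cl bond breaks heterolytically, releasing Cl⁻.
(No 1,2-shift: no single shift to an adjacent carbon would give a more stable cation.)
Step 2: Nucleophilic attack by Cl⁻ on the carbocation completes the addition, giving R–Cl.
Total: 2 elementary steps.

2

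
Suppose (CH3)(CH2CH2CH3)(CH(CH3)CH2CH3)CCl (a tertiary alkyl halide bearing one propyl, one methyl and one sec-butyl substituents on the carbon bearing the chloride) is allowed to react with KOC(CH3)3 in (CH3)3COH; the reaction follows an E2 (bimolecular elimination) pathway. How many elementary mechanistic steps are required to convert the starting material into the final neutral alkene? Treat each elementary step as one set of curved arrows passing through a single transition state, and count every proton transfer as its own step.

1

Step 1: The strong base (CH3)3CO⁻ removes a β-hydrogen; in the same concerted event the electrons of the breaking C–H bond form the new π(C=C) bond and the C–Cl σ-bond breaks, expelling Cl⁻. Anti-periplanar geometry; one transition state.
Total: 1 elementary step.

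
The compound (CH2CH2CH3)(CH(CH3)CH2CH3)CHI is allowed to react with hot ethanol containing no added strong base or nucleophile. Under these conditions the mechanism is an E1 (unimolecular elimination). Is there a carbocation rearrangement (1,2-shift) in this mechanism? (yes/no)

The first-formed carbocation is secondary.
The adjacent sec-butyl carbon already bears 2 other carbon substituents and has a hydrogen to migrate; after a 1,2-hydride shift from that carbon the positive charge sits on a tertiary centre.
Tertiary is more stable than secondary, so the shift occurs.

yes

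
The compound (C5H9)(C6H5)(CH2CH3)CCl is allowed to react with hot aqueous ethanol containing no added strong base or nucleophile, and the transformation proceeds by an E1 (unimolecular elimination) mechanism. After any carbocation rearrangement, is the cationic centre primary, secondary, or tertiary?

Step 1: Unassisted departure of Cl⁻ (taking the C–Cl bonding pair) generates a tertiary carbocation.
No single 1,2-shift to an adjacent carbon would give a more-substituted cation, so no rearrangement occurs.

tertiary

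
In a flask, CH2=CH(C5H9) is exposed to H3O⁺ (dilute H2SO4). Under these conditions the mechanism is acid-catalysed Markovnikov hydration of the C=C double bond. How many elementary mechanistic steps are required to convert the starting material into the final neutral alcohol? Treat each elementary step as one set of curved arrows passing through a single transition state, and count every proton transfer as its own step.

4

Step 1: Electrophilic addition begins with the π(C=C) electrons forming a bond to the proton of H3O⁺. Following Markovnikov's rule, the resulting cation is secondary. H2O is released.
Step 2: A 1,2-hydride shift from the adjacent cyclopentyl carbon moves the positive charge from the secondary centre to an adjacent carbon, generating a more stable tertiary carbocation.
Step 3: A lone pair on the oxygen of H2O attacks the carbocation, forming a C–O bond and an oxonium ion (a protonated alcohol).
Step 4: Deprotonation of the oxonium ion by a water molecule delivers the neutral alcohol and regenerates the acid catalyst.
Total: 4 elementary steps.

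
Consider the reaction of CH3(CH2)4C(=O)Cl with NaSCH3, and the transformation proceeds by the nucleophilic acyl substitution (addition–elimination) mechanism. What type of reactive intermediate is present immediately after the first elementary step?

Step 1: CH3S⁻ adds to the carbonyl carbon; the C=O π electrons shift onto oxygen and a tetrahedral alkoxide intermediate forms.
After step 1 the species present is a tetrahedral intermediate.

tetrahedral intermediate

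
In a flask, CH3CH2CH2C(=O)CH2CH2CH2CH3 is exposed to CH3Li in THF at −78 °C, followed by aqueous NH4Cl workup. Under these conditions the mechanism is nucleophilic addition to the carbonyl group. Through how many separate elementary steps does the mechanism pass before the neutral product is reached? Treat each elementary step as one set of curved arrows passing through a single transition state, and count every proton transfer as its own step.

2

Step 1: the carbanion-like carbon of CH3Li attacks the sp² carbonyl carbon; the C=O π bond breaks and the electrons end up as a lone pair on the alkoxide oxygen of the tetrahedral intermediate.
Step 2: Protonation of the alkoxide by aqueous NH4Cl workup furnishes an alcohol.
Total: 2 elementary steps.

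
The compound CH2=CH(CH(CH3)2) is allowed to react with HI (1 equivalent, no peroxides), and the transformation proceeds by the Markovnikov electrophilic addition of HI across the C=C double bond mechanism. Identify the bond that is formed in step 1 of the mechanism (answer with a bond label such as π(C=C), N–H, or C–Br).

Step 1: The π electrons of the C=C bond attack a proton of HI; Markovnikov addition places the new C–H on the less-substituted alkene carbon, so the positive charge ends up on the more-substituted carbon — a secondary carbocation. The H–I bond breaks heterolytically, releasing I⁻.
The bond formed in this step is the C–H bond.

C–H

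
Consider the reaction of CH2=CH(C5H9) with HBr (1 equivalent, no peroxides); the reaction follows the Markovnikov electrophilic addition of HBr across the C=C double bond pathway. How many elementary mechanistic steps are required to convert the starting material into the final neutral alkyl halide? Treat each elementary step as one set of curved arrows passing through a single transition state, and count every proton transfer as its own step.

Step 1: Electrophilic addition begins with the π(C=C) electrons forming a bond to the proton of HBr. Following Markovnikov's rule, the resulting cation is secondary. The H–Br bond breaks heterolytically, releasing Br⁻.
Step 2: A hydride (H with its bonding pair) migrates from the adjacent cyclopentyl carbon to the cationic centre — a 1,2-hydride shift — upgrading the secondary cation to a tertiary one.
Step 3: The Br⁻ anion donates a lone pair to the carbocation, forming the new C–Br σ-bond and giving the neutral alkyl halide.
Total: 3 elementary steps.

3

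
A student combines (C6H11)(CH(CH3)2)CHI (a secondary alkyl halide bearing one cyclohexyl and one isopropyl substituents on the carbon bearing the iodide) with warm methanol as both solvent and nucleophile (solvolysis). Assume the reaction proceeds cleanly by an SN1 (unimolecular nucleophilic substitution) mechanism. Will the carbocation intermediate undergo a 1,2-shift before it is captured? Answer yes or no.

The first-formed carbocation is secondary.
The adjacent cyclohexyl carbon already bears 2 other carbon substituents and has a hydrogen to migrate; after a 1,2-hydride shift from that carbon the positive charge sits on a tertiary centre.
Tertiary is more stable than secondary, so the shift occurs.

yes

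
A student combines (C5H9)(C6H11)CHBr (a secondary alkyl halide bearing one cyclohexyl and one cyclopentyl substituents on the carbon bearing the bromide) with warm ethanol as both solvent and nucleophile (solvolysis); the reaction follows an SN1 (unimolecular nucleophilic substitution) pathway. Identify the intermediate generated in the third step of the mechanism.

oxonium ion

Step 1: Ionisation: the C–Br σ-bond cleaves heterolytically; both bonding electrons depart with Br⁻, leaving a secondary carbocation at the α-carbon.
Step 2: Carbocation rearrangement: a 1,2-hydride shift from the adjacent cyclohexyl carbon converts the initially-formed secondary cation into the more stable tertiary cation.
Step 3: Nucleophilic capture: the oxygen of CH3CH2OH bonds to the cationic carbon, producing an oxonium-ion intermediate.
After step 3 the species present is an oxonium ion.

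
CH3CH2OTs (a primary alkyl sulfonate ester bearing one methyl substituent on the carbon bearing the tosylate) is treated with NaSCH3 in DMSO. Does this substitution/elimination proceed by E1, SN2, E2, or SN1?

SN2

Conditions: a primary substrate with a strong nucleophile in the polar aprotic solvent DMSO.
These conditions are the textbook signature of the SN2 pathway.
An unhindered substrate with a strong nucleophile in a polar aprotic solvent favours one-step backside displacement.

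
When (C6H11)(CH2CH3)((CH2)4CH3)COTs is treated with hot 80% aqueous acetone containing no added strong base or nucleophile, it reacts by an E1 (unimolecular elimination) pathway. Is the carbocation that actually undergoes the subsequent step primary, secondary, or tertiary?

tertiary

Step 1: Unassisted departure of TsO⁻ (taking the C–O bonding pair) generates a tertiary carbocation.
No single 1,2-shift to an adjacent carbon would give a more-substituted cation, so no rearrangement occurs.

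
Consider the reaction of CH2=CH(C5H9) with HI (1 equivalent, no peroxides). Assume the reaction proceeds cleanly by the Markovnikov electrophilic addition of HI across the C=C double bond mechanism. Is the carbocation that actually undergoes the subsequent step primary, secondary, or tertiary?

tertiary

Step 1: The π electrons of the C=C bond attack a proton of HI; Markovnikov addition places the new C–H on the less-substituted alkene carbon, so the positive charge ends up on the more-substituted carbon — a secondary carbocation. The H–I bond breaks heterolytically, releasing I⁻.
Step 2: A hydride (H with its bonding pair) migrates from the adjacent cyclopentyl carbon to the cationic centre — a 1,2-hydride shift — upgrading the secondary cation to a tertiary one.
The cation rearranges from secondary to tertiary via a 1,2-hydride shift from the adjacent cyclopentyl carbon; the tertiary cation is what reacts next.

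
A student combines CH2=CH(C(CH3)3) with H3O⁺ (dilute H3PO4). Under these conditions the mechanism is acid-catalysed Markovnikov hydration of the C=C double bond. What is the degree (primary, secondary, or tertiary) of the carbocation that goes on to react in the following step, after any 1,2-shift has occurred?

tertiary

Step 1: The π electrons of the C=C bond attack a proton of H3O⁺; Markovnikov addition places the new C–H on the less-substituted alkene carbon, so the positive charge ends up on the more-substituted carbon — a secondary carbocation. H2O is released.
Step 2: A 1,2-methyl shift from the adjacent tert-butyl carbon moves the positive charge from the secondary centre to an adjacent carbon, generating a more stable tertiary carbocation.
The cation rearranges from secondary to tertiary via a 1,2-methyl shift from the adjacent tert-butyl carbon; the tertiary cation is what reacts next.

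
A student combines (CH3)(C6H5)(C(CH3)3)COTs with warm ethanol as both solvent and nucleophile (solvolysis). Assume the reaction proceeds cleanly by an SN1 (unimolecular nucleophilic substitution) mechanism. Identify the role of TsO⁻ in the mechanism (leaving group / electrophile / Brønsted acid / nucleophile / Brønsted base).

leaving group

Step 1: Rate-determining heterolysis of the C–O bond gives TsO⁻ and a tertiary carbocation.
TsO⁻ departs with both electrons of the breaking σ-bond — that is the definition of a leaving group.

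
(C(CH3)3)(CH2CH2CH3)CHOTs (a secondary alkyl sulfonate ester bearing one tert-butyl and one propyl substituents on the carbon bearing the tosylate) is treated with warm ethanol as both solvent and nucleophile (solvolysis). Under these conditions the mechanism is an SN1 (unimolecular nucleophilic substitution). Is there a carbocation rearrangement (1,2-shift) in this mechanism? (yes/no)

yes

The first-formed carbocation is secondary.
The adjacent tert-butyl carbon has no hydrogen but bears methyl groups; migration of one methyl with its bonding pair (a 1,2-methyl shift) places the charge on a tertiary centre.
Tertiary is more stable than secondary, so the shift occurs.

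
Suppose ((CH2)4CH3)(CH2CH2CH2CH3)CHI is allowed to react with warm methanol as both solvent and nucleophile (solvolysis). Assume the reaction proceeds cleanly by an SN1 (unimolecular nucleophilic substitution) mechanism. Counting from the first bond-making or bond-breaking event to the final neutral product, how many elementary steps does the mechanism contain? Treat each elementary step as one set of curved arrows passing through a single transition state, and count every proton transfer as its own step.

Step 1: Unassisted departure of I⁻ (taking the C–I bonding pair) generates a secondary carbocation.
(No 1,2-shift: no single shift to an adjacent carbon would give a more stable cation.)
Step 2: Nucleophilic capture: the oxygen of CH3OH bonds to the cationic carbon, producing an oxonium-ion intermediate.
Step 3: Proton transfer from the O–H of the oxonium ion to a solvent molecule delivers the neutral ether.
Total: 3 elementary steps.

3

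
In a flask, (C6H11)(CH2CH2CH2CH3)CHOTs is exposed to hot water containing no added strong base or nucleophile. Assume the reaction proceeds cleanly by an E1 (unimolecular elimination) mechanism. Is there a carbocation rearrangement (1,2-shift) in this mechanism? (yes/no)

yes

The first-formed carbocation is secondary.
The adjacent cyclohexyl carbon already bears 2 other carbon substituents and has a hydrogen to migrate; after a 1,2-hydride shift from that carbon the positive charge sits on a tertiary centre.
Tertiary is more stable than secondary, so the shift occurs.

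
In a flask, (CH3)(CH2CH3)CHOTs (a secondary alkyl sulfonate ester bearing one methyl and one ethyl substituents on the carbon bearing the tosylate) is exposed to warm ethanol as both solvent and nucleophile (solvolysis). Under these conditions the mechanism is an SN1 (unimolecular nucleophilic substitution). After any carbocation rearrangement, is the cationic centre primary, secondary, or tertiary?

secondary

Step 1: Rate-determining heterolysis of the C–O bond gives TsO⁻ and a secondary carbocation.
No single 1,2-shift to an adjacent carbon would give a more-substituted cation, so no rearrangement occurs.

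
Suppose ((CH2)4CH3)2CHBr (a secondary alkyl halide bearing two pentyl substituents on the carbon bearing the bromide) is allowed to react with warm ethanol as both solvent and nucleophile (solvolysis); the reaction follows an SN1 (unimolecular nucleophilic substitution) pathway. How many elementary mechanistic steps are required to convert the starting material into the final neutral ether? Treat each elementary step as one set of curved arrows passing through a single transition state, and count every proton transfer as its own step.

3

Step 1: The C–Br bond breaks with both electrons going to the bromide; Br⁻ leaves and a secondary carbocation remains.
(No 1,2-shift: no single shift to an adjacent carbon would give a more stable cation.)
Step 2: CH3CH2OH donates an oxygen lone pair into the empty p orbital of the cation, giving a protonated ether (an oxonium ion).
Step 3: Proton transfer from the O–H of the oxonium ion to a solvent molecule delivers the neutral ether.
Total: 3 elementary steps.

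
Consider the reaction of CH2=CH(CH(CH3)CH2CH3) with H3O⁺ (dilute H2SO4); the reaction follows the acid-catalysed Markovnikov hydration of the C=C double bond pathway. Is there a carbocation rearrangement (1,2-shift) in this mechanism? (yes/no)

yes

The first-formed carbocation is secondary.
The adjacent sec-butyl carbon already bears 2 other carbon substituents and has a hydrogen to migrate; after a 1,2-hydride shift from that carbon the positive charge sits on a tertiary centre.
Tertiary is more stable than secondary, so the shift occurs.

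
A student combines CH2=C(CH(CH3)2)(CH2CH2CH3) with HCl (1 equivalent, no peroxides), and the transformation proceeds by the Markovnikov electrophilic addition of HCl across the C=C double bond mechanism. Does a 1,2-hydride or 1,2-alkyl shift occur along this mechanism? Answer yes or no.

no

The first-formed carbocation is tertiary.
No single 1,2-shift to an adjacent carbon would produce a more-substituted cation than the one already present, so no rearrangement occurs.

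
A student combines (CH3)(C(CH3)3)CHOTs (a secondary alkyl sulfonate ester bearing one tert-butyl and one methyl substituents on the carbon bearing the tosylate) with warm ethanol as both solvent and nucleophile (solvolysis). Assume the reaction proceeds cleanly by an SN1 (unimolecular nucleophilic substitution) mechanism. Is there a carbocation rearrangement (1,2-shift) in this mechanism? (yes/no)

The first-formed carbocation is secondary.
The adjacent tert-butyl carbon has no hydrogen but bears methyl groups; migration of one methyl with its bonding pair (a 1,2-methyl shift) places the charge on a tertiary centre.
Tertiary is more stable than secondary, so the shift occurs.

yes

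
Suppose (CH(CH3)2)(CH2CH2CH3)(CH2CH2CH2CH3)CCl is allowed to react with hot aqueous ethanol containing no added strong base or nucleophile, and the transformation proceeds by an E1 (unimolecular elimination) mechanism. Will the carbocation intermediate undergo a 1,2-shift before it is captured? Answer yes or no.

no

The first-formed carbocation is tertiary.
No single 1,2-shift to an adjacent carbon would produce a more-substituted cation than the one already present, so no rearrangement occurs.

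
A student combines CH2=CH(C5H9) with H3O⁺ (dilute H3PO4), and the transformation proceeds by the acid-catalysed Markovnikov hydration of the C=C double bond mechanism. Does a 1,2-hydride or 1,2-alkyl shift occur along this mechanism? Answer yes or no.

The first-formed carbocation is secondary.
The adjacent cyclopentyl carbon already bears 2 other carbon substituents and has a hydrogen to migrate; after a 1,2-hydride shift from that carbon the positive charge sits on a tertiary centre.
Tertiary is more stable than secondary, so the shift occurs.

yes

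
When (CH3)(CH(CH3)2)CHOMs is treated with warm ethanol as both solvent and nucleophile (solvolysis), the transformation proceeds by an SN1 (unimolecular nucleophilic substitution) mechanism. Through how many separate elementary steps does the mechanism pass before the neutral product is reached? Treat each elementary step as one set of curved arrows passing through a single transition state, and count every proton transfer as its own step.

4

Step 1: Rate-determining heterolysis of the C–O bond gives MsO⁻ and a secondary carbocation.
Step 2: Carbocation rearrangement: a 1,2-hydride shift from the adjacent isopropyl carbon converts the initially-formed secondary cation into the more stable tertiary cation.
Step 3: Nucleophilic capture: the oxygen of CH3CH2OH bonds to the cationic carbon, producing an oxonium-ion intermediate.
Step 4: A second solvent molecule removes the proton on oxygen, giving the neutral ether product.
Total: 4 elementary steps.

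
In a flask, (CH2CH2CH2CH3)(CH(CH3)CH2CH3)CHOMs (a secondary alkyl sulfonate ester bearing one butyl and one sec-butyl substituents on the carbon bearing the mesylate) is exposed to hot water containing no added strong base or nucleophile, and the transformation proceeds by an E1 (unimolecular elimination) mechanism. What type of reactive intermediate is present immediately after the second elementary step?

Step 1: Rate-determining heterolysis of the C–O bond gives MsO⁻ and a secondary carbocation.
Step 2: A 1,2-hydride shift from the adjacent sec-butyl carbon moves the positive charge from the secondary centre to an adjacent carbon, generating a more stable tertiary carbocation.
After step 2 the species present is a tertiary carbocation.

tertiary carbocation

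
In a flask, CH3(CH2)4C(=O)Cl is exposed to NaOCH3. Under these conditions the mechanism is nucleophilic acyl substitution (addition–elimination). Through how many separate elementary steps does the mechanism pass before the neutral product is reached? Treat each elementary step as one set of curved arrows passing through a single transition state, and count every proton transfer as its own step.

2

Step 1: CH3O⁻ adds to the carbonyl carbon; the C=O π electrons shift onto oxygen and a tetrahedral alkoxide intermediate forms.
Step 2: Elimination step: re-formation of the carbonyl π bond drives out Cl⁻, giving the new acyl compound.
Total: 2 elementary steps.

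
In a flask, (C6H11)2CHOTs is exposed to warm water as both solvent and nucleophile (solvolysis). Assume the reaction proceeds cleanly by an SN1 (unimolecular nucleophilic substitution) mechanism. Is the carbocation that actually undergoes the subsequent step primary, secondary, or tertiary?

Step 1: The C–O bond breaks with both electrons going to the tosylate; TsO⁻ leaves and a secondary carbocation remains.
Step 2: Carbocation rearrangement: a 1,2-hydride shift from the adjacent cyclohexyl carbon converts the initially-formed secondary cation into the more stable tertiary cation.
The cation rearranges from secondary to tertiary via a 1,2-hydride shift from the adjacent cyclohexyl carbon; the tertiary cation is what reacts next.

tertiary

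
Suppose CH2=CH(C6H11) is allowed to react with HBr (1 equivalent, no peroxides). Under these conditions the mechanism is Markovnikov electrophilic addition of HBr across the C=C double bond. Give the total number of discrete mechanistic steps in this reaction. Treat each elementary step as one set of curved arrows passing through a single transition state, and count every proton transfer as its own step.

3

Step 1: The π electrons of the C=C bond attack a proton of HBr; Markovnikov addition places the new C–H on the less-substituted alkene carbon, so the positive charge ends up on the more-substituted carbon — a secondary carbocation. The H–Br bond breaks heterolytically, releasing Br⁻.
Step 2: Carbocation rearrangement: a 1,2-hydride shift from the adjacent cyclohexyl carbon converts the initially-formed secondary cation into the more stable tertiary cation.
Step 3: The Br⁻ anion donates a lone pair to the carbocation, forming the new C–Br σ-bond and giving the neutral alkyl halide.
Total: 3 elementary steps.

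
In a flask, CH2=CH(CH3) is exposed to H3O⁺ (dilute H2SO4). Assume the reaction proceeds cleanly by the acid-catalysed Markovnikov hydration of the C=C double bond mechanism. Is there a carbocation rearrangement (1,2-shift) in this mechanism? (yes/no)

The first-formed carbocation is secondary.
No single 1,2-shift to an adjacent carbon would produce a more-substituted cation than the one already present, so no rearrangement occurs.

no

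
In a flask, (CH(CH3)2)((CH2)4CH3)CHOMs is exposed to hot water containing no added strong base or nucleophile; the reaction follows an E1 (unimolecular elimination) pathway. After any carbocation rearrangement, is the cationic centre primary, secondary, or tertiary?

Step 1: Ionisation: the C–O σ-bond cleaves heterolytically; both bonding electrons depart with MsO⁻, leaving a secondary carbocation at the α-carbon.
Step 2: Carbocation rearrangement: a 1,2-hydride shift from the adjacent isopropyl carbon converts the initially-formed secondary cation into the more stable tertiary cation.
The cation rearranges from secondary to tertiary via a 1,2-hydride shift from the adjacent isopropyl carbon; the tertiary cation is what reacts next.

tertiary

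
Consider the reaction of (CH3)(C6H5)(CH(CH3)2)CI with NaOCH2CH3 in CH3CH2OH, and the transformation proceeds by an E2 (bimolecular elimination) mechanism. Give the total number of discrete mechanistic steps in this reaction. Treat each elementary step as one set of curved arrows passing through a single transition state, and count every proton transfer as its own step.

1

Step 1: The strong base CH3CH2O⁻ removes a β-hydrogen; in the same concerted event the electrons of the breaking C–H bond form the new π(C=C) bond and the C–I σ-bond breaks, expelling I⁻. Anti-periplanar geometry; one transition state.
Total: 1 elementary step.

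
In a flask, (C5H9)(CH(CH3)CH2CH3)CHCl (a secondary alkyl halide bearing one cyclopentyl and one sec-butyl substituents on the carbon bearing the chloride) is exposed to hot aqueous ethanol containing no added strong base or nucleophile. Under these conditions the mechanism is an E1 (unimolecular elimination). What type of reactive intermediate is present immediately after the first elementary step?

secondary carbocation

Step 1: Rate-determining heterolysis of the C–Cl bond gives Cl⁻ and a secondary carbocation.
After step 1 the species present is a secondary carbocation.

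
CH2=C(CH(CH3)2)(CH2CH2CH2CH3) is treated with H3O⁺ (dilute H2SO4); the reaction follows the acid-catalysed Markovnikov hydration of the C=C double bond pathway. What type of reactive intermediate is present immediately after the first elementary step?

tertiary carbocation

Step 1: The π electrons of the C=C bond attack a proton of H3O⁺; Markovnikov addition places the new C–H on the less-substituted alkene carbon, so the positive charge ends up on the more-substituted carbon — a tertiary carbocation. H2O is released.
After step 1 the species present is a tertiary carbocation.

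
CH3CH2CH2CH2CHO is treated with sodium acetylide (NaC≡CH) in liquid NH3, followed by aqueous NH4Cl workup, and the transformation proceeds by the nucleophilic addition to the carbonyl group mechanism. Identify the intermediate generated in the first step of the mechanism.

Step 1: A lone pair / filled orbital on HC≡C⁻ attacks the electrophilic carbonyl carbon; the π(C=O) electrons shift onto oxygen, producing a tetrahedral alkoxide intermediate.
After step 1 the species present is a tetrahedral alkoxide intermediate.

tetrahedral alkoxide intermediate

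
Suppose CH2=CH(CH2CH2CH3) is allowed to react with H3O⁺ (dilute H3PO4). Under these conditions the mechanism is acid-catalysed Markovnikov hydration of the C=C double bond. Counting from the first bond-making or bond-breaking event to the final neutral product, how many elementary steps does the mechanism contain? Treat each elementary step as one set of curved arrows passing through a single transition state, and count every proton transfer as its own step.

3

Step 1: Electrophilic addition begins with the π(C=C) electrons forming a bond to the proton of H3O⁺. Following Markovnikov's rule, the resulting cation is secondary. H2O is released.
(No 1,2-shift: no single shift to an adjacent carbon would give a more stable cation.)
Step 2: A lone pair on the oxygen of H2O attacks the carbocation, forming a C–O bond and an oxonium ion (a protonated alcohol).
Step 3: Proton transfer from the O–H of the oxonium ion to H2O completes the catalytic cycle and yields the alcohol.
Total: 3 elementary steps.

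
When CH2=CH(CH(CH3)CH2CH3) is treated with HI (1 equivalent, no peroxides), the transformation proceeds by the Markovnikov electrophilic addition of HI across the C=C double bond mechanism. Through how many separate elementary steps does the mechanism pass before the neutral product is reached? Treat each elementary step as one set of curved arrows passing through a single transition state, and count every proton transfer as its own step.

Step 1: Protonation of the alkene by HI: the π bond acts as the nucleophile and picks up H⁺, giving the more stable (Markovnikov) secondary carbocation. The H–I bond breaks heterolytically, releasing I⁻.
Step 2: A 1,2-hydride shift from the adjacent sec-butyl carbon moves the positive charge from the secondary centre to an adjacent carbon, generating a more stable tertiary carbocation.
Step 3: Nucleophilic attack by I⁻ on the carbocation completes the addition, giving R–I.
Total: 3 elementary steps.

3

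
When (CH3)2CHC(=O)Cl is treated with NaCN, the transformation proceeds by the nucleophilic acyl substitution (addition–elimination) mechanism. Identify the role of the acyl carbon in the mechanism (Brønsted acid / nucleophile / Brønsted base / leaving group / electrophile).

Step 1: Nucleophilic addition of CN⁻ to the acyl carbon breaks the π(C=O) bond and yields a tetrahedral, anionic intermediate.
The acyl carbon accepts an electron pair into an empty or π* orbital — it is the electrophile.

electrophile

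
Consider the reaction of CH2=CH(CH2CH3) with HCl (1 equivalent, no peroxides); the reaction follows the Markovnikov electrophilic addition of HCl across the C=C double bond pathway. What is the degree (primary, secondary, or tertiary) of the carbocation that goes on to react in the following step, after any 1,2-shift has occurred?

Step 1: Electrophilic addition begins with the π(C=C) electrons forming a bond to the proton of HCl. Following Markovnikov's rule, the resulting cation is secondary. The H–Cl bond breaks heterolytically, releasing Cl⁻.
No single 1,2-shift to an adjacent carbon would give a more-substituted cation, so no rearrangement occurs.

secondary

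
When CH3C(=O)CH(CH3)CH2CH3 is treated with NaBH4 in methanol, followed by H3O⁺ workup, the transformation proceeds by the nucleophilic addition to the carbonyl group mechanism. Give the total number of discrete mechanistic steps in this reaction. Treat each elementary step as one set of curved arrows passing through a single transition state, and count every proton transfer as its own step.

2

Step 1: Nucleophilic addition: H⁻ (delivered from BH4⁻) adds to the carbonyl carbon, pushing the π(C=O) electron pair onto oxygen and giving a tetrahedral alkoxide.
Step 2: The alkoxide picks up a proton during H3O⁺ workup to yield an alcohol.
Total: 2 elementary steps.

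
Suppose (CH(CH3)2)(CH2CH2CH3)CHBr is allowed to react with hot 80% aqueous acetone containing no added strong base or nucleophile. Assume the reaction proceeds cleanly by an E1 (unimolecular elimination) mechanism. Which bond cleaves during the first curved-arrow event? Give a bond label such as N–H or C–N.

Step 1: The C–Br bond breaks with both electrons going to the bromide; Br⁻ leaves and a secondary carbocation remains.
The bond broken in this step is the C–Br bond.

C–Br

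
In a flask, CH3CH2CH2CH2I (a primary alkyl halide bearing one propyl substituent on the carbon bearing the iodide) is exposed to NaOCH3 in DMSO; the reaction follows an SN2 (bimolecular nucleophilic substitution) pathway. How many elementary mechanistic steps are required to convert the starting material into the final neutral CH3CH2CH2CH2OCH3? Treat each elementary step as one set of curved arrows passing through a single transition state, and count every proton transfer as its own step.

1

Step 1: CH3O⁻ attacks the back face of the α-carbon while I⁻ departs with the C–I bonding pair — a single concerted displacement through a pentacoordinate transition state.
Total: 1 elementary step.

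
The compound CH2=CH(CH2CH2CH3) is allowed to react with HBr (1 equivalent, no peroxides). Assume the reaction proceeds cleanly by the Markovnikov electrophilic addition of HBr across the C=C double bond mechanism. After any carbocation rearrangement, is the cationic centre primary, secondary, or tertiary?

secondary

Step 1: Protonation of the alkene by HBr: the π bond acts as the nucleophile and picks up H⁺, giving the more stable (Markovnikov) secondary carbocation. The H–Br bond breaks heterolytically, releasing Br⁻.
No single 1,2-shift to an adjacent carbon would give a more-substituted cation, so no rearrangement occurs.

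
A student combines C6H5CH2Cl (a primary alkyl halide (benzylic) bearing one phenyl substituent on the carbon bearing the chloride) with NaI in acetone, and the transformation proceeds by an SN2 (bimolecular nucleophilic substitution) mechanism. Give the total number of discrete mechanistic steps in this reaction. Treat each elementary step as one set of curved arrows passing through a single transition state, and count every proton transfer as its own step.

1

Step 1: I⁻ attacks the back face of the α-carbon while Cl⁻ departs with the C–Cl bonding pair — a single concerted displacement through a pentacoordinate transition state.
Total: 1 elementary step.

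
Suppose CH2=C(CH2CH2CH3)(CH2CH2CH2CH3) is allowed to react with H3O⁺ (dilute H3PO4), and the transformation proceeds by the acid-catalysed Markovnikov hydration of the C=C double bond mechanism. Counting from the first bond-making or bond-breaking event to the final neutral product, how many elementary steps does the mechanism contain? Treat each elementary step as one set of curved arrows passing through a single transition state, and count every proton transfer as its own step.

3

Step 1: Protonation of the alkene by H3O⁺: the π bond acts as the nucleophile and picks up H⁺, giving the more stable (Markovnikov) tertiary carbocation. H2O is released.
(No 1,2-shift: no single shift to an adjacent carbon would give a more stable cation.)
Step 2: Water acts as the nucleophile: an oxygen lone pair bonds to the cationic carbon, giving an oxonium-ion intermediate.
Step 3: H2O removes a proton from the oxonium oxygen, regenerating H3O⁺ and giving the neutral alcohol.
Total: 3 elementary steps.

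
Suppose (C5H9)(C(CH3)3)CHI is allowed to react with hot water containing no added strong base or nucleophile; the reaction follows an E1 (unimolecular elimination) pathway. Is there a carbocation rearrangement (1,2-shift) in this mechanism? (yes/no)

The first-formed carbocation is secondary.
The adjacent cyclopentyl carbon already bears 2 other carbon substituents and has a hydrogen to migrate; after a 1,2-hydride shift from that carbon the positive charge sits on a tertiary centre.
Tertiary is more stable than secondary, so the shift occurs.

yes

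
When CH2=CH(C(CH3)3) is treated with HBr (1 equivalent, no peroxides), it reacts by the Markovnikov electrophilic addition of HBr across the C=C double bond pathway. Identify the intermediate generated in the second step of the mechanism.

Step 1: Protonation of the alkene by HBr: the π bond acts as the nucleophile and picks up H⁺, giving the more stable (Markovnikov) secondary carbocation. The H–Br bond breaks heterolytically, releasing Br⁻.
Step 2: Carbocation rearrangement: a 1,2-methyl shift from the adjacent tert-butyl carbon converts the initially-formed secondary cation into the more stable tertiary cation.
After step 2 the species present is a tertiary carbocation.

tertiary carbocation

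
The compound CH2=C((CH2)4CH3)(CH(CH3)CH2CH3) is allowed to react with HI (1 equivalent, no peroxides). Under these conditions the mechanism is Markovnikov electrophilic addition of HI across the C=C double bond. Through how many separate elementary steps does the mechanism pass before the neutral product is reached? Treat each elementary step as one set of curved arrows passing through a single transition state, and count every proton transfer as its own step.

Step 1: Protonation of the alkene by HI: the π bond acts as the nucleophile and picks up H⁺, giving the more stable (Markovnikov) tertiary carbocation. The H–I bond breaks heterolytically, releasing I⁻.
(No 1,2-shift: no single shift to an adjacent carbon would give a more stable cation.)
Step 2: The I⁻ anion donates a lone pair to the carbocation, forming the new C–I σ-bond and giving the neutral alkyl halide.
Total: 2 elementary steps.

2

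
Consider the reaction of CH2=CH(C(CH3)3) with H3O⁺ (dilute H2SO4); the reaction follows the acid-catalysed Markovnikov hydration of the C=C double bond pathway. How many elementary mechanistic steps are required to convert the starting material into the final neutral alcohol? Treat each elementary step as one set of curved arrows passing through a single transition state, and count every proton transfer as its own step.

4

Step 1: Electrophilic addition begins with the π(C=C) electrons forming a bond to the proton of H3O⁺. Following Markovnikov's rule, the resulting cation is secondary. H2O is released.
Step 2: A 1,2-methyl shift from the adjacent tert-butyl carbon moves the positive charge from the secondary centre to an adjacent carbon, generating a more stable tertiary carbocation.
Step 3: Water acts as the nucleophile: an oxygen lone pair bonds to the cationic carbon, giving an oxonium-ion intermediate.
Step 4: H2O removes a proton from the oxonium oxygen, regenerating H3O⁺ and giving the neutral alcohol.
Total: 4 elementary steps.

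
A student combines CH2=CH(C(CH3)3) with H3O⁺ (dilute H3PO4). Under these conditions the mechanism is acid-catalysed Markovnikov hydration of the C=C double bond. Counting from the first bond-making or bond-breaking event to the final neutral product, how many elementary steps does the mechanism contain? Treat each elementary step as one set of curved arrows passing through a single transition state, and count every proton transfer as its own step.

Step 1: Protonation of the alkene by H3O⁺: the π bond acts as the nucleophile and picks up H⁺, giving the more stable (Markovnikov) secondary carbocation. H2O is released.
Step 2: A methyl group with its bonding pair migrates from the adjacent tert-butyl carbon to the cationic centre — a 1,2-methyl shift — upgrading the secondary cation to a tertiary one.
Step 3: A lone pair on the oxygen of H2O attacks the carbocation, forming a C–O bond and an oxonium ion (a protonated alcohol).
Step 4: Deprotonation of the oxonium ion by a water molecule delivers the neutral alcohol and regenerates the acid catalyst.
Total: 4 elementary steps.

4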